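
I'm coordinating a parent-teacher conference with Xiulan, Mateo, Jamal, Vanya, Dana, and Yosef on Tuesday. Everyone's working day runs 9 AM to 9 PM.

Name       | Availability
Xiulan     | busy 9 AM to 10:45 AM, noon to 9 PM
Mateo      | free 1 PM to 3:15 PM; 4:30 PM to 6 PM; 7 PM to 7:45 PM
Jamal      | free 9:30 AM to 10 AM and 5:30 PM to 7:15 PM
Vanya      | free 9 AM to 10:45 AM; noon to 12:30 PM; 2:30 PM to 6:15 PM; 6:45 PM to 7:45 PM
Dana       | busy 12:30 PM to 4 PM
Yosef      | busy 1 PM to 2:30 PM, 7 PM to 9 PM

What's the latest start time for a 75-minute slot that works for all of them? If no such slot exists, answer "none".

Xiulan free: 10:45-12:00 (invert busy blocks within the working day).
Mateo free: 13:00-15:15, 16:30-18:00, 19:00-19:45.
Jamal free: 09:30-10:00, 17:30-19:15.
Vanya free: 09:00-10:45, 12:00-12:30, 14:30-18:15, 18:45-19:45.
Dana free: 09:00-12:30, 16:00-21:00 (invert busy blocks within the working day).
Yosef free: 09:00-13:00, 14:30-19:00 (invert busy blocks within the working day).
Xiulan ∩ Mateo: ∅.
Xiulan ∩ Mateo ∩ Jamal: ∅.
Xiulan ∩ Mateo ∩ Jamal ∩ Vanya: ∅.
Xiulan ∩ Mateo ∩ Jamal ∩ Vanya ∩ Dana: ∅.
Xiulan ∩ Mateo ∩ Jamal ∩ Vanya ∩ Dana ∩ Yosef: ∅.
There is no time when everyone is free.
No common window is at least 75 minutes long.

none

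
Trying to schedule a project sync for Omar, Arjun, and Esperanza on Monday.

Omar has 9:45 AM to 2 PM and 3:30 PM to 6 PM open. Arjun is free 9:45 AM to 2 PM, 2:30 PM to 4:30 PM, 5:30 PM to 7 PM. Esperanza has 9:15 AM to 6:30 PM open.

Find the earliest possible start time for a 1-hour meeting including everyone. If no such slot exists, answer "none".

09:45

Omar ∩ Arjun: 09:45-14:00, 15:30-16:30, 17:30-18:00.
Omar ∩ Arjun ∩ Esperanza: 09:45-14:00, 15:30-16:30, 17:30-18:00.
The first common window of at least 60 minutes is 09:45-14:00, so the earliest start is 09:45.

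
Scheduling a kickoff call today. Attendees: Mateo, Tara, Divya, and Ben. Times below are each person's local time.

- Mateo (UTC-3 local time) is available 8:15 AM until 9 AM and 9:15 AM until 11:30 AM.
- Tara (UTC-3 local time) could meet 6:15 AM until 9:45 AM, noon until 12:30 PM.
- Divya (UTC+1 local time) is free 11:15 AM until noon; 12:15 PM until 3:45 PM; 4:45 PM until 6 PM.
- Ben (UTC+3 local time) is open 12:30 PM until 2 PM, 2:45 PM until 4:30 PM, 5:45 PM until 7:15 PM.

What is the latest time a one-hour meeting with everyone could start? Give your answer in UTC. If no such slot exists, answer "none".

none

Mateo in UTC: 11:15-12:00, 12:15-14:30 (add 3h to convert from UTC-3).
Tara in UTC: 09:15-12:45, 15:00-15:30 (add 3h to convert from UTC-3).
Divya in UTC: 10:15-11:00, 11:15-14:45, 15:45-17:00 (subtract 1h to convert from UTC+1).
Ben in UTC: 09:30-11:00, 11:45-13:30, 14:45-16:15 (subtract 3h to convert from UTC+3).
Mateo ∩ Tara: 11:15-12:00, 12:15-12:45.
Mateo ∩ Tara ∩ Divya: 11:15-12:00, 12:15-12:45.
Mateo ∩ Tara ∩ Divya ∩ Ben: 11:45-12:00, 12:15-12:45.
No common window is at least 60 minutes long.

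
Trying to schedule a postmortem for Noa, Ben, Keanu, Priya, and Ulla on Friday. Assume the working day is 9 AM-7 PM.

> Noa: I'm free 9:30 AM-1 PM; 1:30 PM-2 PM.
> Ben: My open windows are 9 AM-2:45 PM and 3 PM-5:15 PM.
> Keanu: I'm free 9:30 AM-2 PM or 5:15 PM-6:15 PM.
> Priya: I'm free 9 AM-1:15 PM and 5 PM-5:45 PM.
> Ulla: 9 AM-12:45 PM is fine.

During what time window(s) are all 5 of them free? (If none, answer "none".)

09:30-12:45

Noa ∩ Ben: 09:30-13:00, 13:30-14:00.
Noa ∩ Ben ∩ Keanu: 09:30-13:00, 13:30-14:00.
Noa ∩ Ben ∩ Keanu ∩ Priya: 09:30-13:00.
Noa ∩ Ben ∩ Keanu ∩ Priya ∩ Ulla: 09:30-12:45.
Those are the intersection windows.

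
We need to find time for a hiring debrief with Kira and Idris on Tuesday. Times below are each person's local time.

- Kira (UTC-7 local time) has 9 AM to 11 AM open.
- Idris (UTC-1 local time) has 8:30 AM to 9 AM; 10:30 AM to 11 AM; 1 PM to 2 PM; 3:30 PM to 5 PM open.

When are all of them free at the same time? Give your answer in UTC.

16:30-18:00

Kira in UTC: 16:00-18:00 (add 7h to convert from UTC-7).
Idris in UTC: 09:30-10:00, 11:30-12:00, 14:00-15:00, 16:30-18:00 (add 1h to convert from UTC-1).
Kira ∩ Idris: 16:30-18:00.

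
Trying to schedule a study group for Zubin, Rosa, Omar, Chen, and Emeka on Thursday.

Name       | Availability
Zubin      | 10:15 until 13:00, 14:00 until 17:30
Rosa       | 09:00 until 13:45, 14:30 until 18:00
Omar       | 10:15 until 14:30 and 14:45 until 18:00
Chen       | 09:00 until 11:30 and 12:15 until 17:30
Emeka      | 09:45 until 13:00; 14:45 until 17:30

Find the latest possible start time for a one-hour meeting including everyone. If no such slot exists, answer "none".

16:30

Zubin ∩ Rosa: 10:15-13:00, 14:30-17:30.
Zubin ∩ Rosa ∩ Omar: 10:15-13:00, 14:45-17:30.
Zubin ∩ Rosa ∩ Omar ∩ Chen: 10:15-11:30, 12:15-13:00, 14:45-17:30.
Zubin ∩ Rosa ∩ Omar ∩ Chen ∩ Emeka: 10:15-11:30, 12:15-13:00, 14:45-17:30.
The last common window of at least 60 minutes is 14:45-17:30; a 60-minute meeting can start as late as 16:30 and still end by 17:30.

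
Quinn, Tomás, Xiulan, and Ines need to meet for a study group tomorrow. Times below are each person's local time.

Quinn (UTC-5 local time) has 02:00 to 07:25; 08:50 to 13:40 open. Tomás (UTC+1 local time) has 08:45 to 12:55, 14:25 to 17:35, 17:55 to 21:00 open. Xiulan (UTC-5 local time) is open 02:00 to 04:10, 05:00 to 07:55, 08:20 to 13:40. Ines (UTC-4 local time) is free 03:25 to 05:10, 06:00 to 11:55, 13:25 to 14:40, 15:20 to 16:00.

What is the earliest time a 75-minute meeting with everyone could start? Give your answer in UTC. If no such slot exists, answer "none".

Quinn in UTC: 07:00-12:25, 13:50-18:40 (add 5h to convert from UTC-5).
Tomás in UTC: 07:45-11:55, 13:25-16:35, 16:55-20:00 (subtract 1h to convert from UTC+1).
Xiulan in UTC: 07:00-09:10, 10:00-12:55, 13:20-18:40 (add 5h to convert from UTC-5).
Ines in UTC: 07:25-09:10, 10:00-15:55, 17:25-18:40, 19:20-20:00 (add 4h to convert from UTC-4).
Quinn ∩ Tomás: 07:45-11:55, 13:50-16:35, 16:55-18:40.
Quinn ∩ Tomás ∩ Xiulan: 07:45-09:10, 10:00-11:55, 13:50-16:35, 16:55-18:40.
Quinn ∩ Tomás ∩ Xiulan ∩ Ines: 07:45-09:10, 10:00-11:55, 13:50-15:55, 17:25-18:40.
So the common availability across everyone is 07:45-09:10, 10:00-11:55, 13:50-15:55, 17:25-18:40.
The first common window of at least 75 minutes is 07:45-09:10, so the earliest start is 07:45.

07:45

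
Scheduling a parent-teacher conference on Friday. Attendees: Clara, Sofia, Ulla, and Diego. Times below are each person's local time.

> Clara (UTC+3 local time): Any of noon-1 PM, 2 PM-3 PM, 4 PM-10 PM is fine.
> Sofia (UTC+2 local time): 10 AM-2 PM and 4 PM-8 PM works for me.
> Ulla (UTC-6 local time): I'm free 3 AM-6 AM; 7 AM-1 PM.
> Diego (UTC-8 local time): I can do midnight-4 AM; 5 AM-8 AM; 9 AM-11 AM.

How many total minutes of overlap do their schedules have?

Clara in UTC: 09:00-10:00, 11:00-12:00, 13:00-19:00 (subtract 3h to convert from UTC+3).
Sofia in UTC: 08:00-12:00, 14:00-18:00 (subtract 2h to convert from UTC+2).
Ulla in UTC: 09:00-12:00, 13:00-19:00 (add 6h to convert from UTC-6).
Diego in UTC: 08:00-12:00, 13:00-16:00, 17:00-19:00 (add 8h to convert from UTC-8).
Clara ∩ Sofia: 09:00-10:00, 11:00-12:00, 14:00-18:00.
Clara ∩ Sofia ∩ Ulla: 09:00-10:00, 11:00-12:00, 14:00-18:00.
Clara ∩ Sofia ∩ Ulla ∩ Diego: 09:00-10:00, 11:00-12:00, 14:00-16:00, 17:00-18:00.
So the common availability across everyone is 09:00-10:00, 11:00-12:00, 14:00-16:00, 17:00-18:00.
Summing the common windows: 60 + 60 + 120 + 60 = 300 minutes.

300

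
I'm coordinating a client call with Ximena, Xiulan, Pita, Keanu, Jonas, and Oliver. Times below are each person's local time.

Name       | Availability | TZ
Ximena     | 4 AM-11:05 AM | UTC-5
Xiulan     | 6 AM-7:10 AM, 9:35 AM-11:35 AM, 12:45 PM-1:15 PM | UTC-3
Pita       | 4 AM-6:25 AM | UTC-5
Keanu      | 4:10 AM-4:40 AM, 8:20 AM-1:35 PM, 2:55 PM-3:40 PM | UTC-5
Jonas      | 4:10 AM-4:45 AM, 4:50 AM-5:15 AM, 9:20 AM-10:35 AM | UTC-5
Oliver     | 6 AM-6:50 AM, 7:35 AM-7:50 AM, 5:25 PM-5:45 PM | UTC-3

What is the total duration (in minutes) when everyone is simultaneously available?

30

Ximena in UTC: 09:00-16:05 (add 5h to convert from UTC-5).
Xiulan in UTC: 09:00-10:10, 12:35-14:35, 15:45-16:15 (add 3h to convert from UTC-3).
Pita in UTC: 09:00-11:25 (add 5h to convert from UTC-5).
Keanu in UTC: 09:10-09:40, 13:20-18:35, 19:55-20:40 (add 5h to convert from UTC-5).
Jonas in UTC: 09:10-09:45, 09:50-10:15, 14:20-15:35 (add 5h to convert from UTC-5).
Oliver in UTC: 09:00-09:50, 10:35-10:50, 20:25-20:45 (add 3h to convert from UTC-3).
Ximena ∩ Xiulan: 09:00-10:10, 12:35-14:35, 15:45-16:05.
Ximena ∩ Xiulan ∩ Pita: 09:00-10:10.
Ximena ∩ Xiulan ∩ Pita ∩ Keanu: 09:10-09:40.
Ximena ∩ Xiulan ∩ Pita ∩ Keanu ∩ Jonas: 09:10-09:40.
Ximena ∩ Xiulan ∩ Pita ∩ Keanu ∩ Jonas ∩ Oliver: 09:10-09:40.
Those are the intersection windows.
That's a single block of 30 minutes.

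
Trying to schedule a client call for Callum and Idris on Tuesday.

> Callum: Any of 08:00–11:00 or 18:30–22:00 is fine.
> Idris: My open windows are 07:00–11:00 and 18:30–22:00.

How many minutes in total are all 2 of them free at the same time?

390

Callum ∩ Idris: 08:00-11:00, 18:30-22:00.
Summing the common windows: 180 + 210 = 390 minutes.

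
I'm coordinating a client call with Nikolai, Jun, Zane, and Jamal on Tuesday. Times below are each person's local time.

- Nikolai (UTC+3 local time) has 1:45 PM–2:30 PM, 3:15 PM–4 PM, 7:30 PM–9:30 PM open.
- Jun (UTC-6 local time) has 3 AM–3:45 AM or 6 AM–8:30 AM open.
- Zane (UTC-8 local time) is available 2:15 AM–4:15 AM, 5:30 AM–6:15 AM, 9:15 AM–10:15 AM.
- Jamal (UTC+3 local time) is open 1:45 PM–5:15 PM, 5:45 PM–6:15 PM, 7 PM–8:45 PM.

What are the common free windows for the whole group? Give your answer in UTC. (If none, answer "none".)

none

Nikolai in UTC: 10:45-11:30, 12:15-13:00, 16:30-18:30 (subtract 3h to convert from UTC+3).
Jun in UTC: 09:00-09:45, 12:00-14:30 (add 6h to convert from UTC-6).
Zane in UTC: 10:15-12:15, 13:30-14:15, 17:15-18:15 (add 8h to convert from UTC-8).
Jamal in UTC: 10:45-14:15, 14:45-15:15, 16:00-17:45 (subtract 3h to convert from UTC+3).
Nikolai ∩ Jun: 12:15-13:00.
Nikolai ∩ Jun ∩ Zane: ∅.
Nikolai ∩ Jun ∩ Zane ∩ Jamal: ∅.
There is no time when everyone is free.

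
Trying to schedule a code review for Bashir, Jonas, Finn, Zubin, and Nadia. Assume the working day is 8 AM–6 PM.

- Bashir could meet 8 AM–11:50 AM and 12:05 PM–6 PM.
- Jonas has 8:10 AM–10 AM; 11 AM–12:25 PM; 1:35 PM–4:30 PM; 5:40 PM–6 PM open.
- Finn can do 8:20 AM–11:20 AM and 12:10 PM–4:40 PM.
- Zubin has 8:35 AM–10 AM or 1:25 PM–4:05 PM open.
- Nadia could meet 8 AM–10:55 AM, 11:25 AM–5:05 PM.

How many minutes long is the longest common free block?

Bashir ∩ Jonas: 08:10-10:00, 11:00-11:50, 12:05-12:25, 13:35-16:30, 17:40-18:00.
Bashir ∩ Jonas ∩ Finn: 08:20-10:00, 11:00-11:20, 12:10-12:25, 13:35-16:30.
Bashir ∩ Jonas ∩ Finn ∩ Zubin: 08:35-10:00, 13:35-16:05.
Bashir ∩ Jonas ∩ Finn ∩ Zubin ∩ Nadia: 08:35-10:00, 13:35-16:05.
The longest is 13:35-16:05 at 150 minutes.

150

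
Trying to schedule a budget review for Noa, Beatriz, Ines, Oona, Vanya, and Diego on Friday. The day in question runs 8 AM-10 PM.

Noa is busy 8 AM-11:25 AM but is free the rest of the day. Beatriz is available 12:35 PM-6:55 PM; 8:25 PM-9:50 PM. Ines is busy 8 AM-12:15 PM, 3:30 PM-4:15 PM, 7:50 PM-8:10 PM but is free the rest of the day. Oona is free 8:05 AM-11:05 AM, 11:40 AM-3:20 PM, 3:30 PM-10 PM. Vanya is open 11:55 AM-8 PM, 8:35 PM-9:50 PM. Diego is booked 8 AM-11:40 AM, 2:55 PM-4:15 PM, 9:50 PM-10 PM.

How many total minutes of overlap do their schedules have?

Noa free: 11:25-22:00 (invert busy blocks within the working day).
Beatriz free: 12:35-18:55, 20:25-21:50.
Ines free: 12:15-15:30, 16:15-19:50, 20:10-22:00 (invert busy blocks within the working day).
Oona free: 08:05-11:05, 11:40-15:20, 15:30-22:00.
Vanya free: 11:55-20:00, 20:35-21:50.
Diego free: 11:40-14:55, 16:15-21:50 (invert busy blocks within the working day).
Noa ∩ Beatriz: 12:35-18:55, 20:25-21:50.
Noa ∩ Beatriz ∩ Ines: 12:35-15:30, 16:15-18:55, 20:25-21:50.
Noa ∩ Beatriz ∩ Ines ∩ Oona: 12:35-15:20, 16:15-18:55, 20:25-21:50.
Noa ∩ Beatriz ∩ Ines ∩ Oona ∩ Vanya: 12:35-15:20, 16:15-18:55, 20:35-21:50.
Noa ∩ Beatriz ∩ Ines ∩ Oona ∩ Vanya ∩ Diego: 12:35-14:55, 16:15-18:55, 20:35-21:50.
Those are the intersection windows.
Summing the common windows: 140 + 160 + 75 = 375 minutes.

375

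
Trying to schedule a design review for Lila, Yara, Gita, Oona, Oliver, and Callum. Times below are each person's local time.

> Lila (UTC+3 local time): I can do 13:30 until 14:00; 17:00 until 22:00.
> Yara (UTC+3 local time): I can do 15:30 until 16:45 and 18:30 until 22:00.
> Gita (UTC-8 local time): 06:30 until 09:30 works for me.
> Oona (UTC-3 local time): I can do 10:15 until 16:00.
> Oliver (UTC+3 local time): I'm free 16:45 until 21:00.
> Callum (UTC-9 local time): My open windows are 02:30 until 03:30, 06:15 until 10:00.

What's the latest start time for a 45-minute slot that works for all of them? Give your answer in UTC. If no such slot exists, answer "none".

Lila in UTC: 10:30-11:00, 14:00-19:00 (subtract 3h to convert from UTC+3).
Yara in UTC: 12:30-13:45, 15:30-19:00 (subtract 3h to convert from UTC+3).
Gita in UTC: 14:30-17:30 (add 8h to convert from UTC-8).
Oona in UTC: 13:15-19:00 (add 3h to convert from UTC-3).
Oliver in UTC: 13:45-18:00 (subtract 3h to convert from UTC+3).
Callum in UTC: 11:30-12:30, 15:15-19:00 (add 9h to convert from UTC-9).
Lila ∩ Yara: 15:30-19:00.
Lila ∩ Yara ∩ Gita: 15:30-17:30.
Lila ∩ Yara ∩ Gita ∩ Oona: 15:30-17:30.
Lila ∩ Yara ∩ Gita ∩ Oona ∩ Oliver: 15:30-17:30.
Lila ∩ Yara ∩ Gita ∩ Oona ∩ Oliver ∩ Callum: 15:30-17:30.
Those are the intersection windows.
The last common window of at least 45 minutes is 15:30-17:30; a 45-minute meeting can start as late as 16:45 and still end by 17:30.

16:45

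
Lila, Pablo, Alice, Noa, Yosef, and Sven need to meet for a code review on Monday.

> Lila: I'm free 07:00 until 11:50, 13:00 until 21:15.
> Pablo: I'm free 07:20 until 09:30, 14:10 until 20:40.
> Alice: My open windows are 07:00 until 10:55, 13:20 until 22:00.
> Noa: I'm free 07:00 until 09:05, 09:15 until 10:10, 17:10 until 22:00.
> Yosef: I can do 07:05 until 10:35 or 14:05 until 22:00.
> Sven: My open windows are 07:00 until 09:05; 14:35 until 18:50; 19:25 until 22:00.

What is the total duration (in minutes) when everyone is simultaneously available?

Lila ∩ Pablo: 07:20-09:30, 14:10-20:40.
Lila ∩ Pablo ∩ Alice: 07:20-09:30, 14:10-20:40.
Lila ∩ Pablo ∩ Alice ∩ Noa: 07:20-09:05, 09:15-09:30, 17:10-20:40.
Lila ∩ Pablo ∩ Alice ∩ Noa ∩ Yosef: 07:20-09:05, 09:15-09:30, 17:10-20:40.
Lila ∩ Pablo ∩ Alice ∩ Noa ∩ Yosef ∩ Sven: 07:20-09:05, 17:10-18:50, 19:25-20:40.
Summing the common windows: 105 + 100 + 75 = 280 minutes.

280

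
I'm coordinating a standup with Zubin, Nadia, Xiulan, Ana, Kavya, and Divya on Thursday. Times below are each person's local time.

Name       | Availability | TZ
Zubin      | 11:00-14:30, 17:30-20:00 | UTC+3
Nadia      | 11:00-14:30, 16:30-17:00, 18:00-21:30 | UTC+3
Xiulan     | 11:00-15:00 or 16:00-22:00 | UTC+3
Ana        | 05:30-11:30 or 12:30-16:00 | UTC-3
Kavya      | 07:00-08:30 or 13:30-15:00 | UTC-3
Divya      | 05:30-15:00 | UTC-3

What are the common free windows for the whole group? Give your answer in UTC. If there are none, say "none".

Zubin in UTC: 08:00-11:30, 14:30-17:00 (subtract 3h to convert from UTC+3).
Nadia in UTC: 08:00-11:30, 13:30-14:00, 15:00-18:30 (subtract 3h to convert from UTC+3).
Xiulan in UTC: 08:00-12:00, 13:00-19:00 (subtract 3h to convert from UTC+3).
Ana in UTC: 08:30-14:30, 15:30-19:00 (add 3h to convert from UTC-3).
Kavya in UTC: 10:00-11:30, 16:30-18:00 (add 3h to convert from UTC-3).
Divya in UTC: 08:30-18:00 (add 3h to convert from UTC-3).
Zubin ∩ Nadia: 08:00-11:30, 15:00-17:00.
Zubin ∩ Nadia ∩ Xiulan: 08:00-11:30, 15:00-17:00.
Zubin ∩ Nadia ∩ Xiulan ∩ Ana: 08:30-11:30, 15:30-17:00.
Zubin ∩ Nadia ∩ Xiulan ∩ Ana ∩ Kavya: 10:00-11:30, 16:30-17:00.
Zubin ∩ Nadia ∩ Xiulan ∩ Ana ∩ Kavya ∩ Divya: 10:00-11:30, 16:30-17:00.

10:00-11:30, 16:30-17:00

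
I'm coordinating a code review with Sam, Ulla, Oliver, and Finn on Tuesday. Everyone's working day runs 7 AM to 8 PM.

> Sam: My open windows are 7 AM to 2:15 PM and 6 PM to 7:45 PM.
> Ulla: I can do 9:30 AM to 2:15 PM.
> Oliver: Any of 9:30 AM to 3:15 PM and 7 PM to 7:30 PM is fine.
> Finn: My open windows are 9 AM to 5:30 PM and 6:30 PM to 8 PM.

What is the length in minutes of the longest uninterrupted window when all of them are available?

Sam ∩ Ulla: 09:30-14:15.
Sam ∩ Ulla ∩ Oliver: 09:30-14:15.
Sam ∩ Ulla ∩ Oliver ∩ Finn: 09:30-14:15.
The longest is 09:30-14:15 at 285 minutes.

285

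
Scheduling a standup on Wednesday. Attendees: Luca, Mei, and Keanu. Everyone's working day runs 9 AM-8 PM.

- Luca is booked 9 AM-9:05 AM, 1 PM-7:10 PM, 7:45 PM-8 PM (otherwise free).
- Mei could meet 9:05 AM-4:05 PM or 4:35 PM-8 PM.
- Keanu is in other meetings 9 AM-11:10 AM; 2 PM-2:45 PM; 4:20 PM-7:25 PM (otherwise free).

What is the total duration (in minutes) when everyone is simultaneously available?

130

Luca free: 09:05-13:00, 19:10-19:45 (invert busy blocks within the working day).
Mei free: 09:05-16:05, 16:35-20:00.
Keanu free: 11:10-14:00, 14:45-16:20, 19:25-20:00 (invert busy blocks within the working day).
Luca ∩ Mei: 09:05-13:00, 19:10-19:45.
Luca ∩ Mei ∩ Keanu: 11:10-13:00, 19:25-19:45.
Those are the intersection windows.
Summing the common windows: 110 + 20 = 130 minutes.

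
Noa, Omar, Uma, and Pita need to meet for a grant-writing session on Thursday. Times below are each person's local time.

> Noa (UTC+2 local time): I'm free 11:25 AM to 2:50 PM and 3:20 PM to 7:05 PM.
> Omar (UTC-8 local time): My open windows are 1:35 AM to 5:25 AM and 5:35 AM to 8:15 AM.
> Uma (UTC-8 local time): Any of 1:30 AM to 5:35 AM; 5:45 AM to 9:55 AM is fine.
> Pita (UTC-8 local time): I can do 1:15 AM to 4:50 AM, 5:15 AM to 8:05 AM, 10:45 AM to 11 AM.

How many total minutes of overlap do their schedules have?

340

Noa in UTC: 09:25-12:50, 13:20-17:05 (subtract 2h to convert from UTC+2).
Omar in UTC: 09:35-13:25, 13:35-16:15 (add 8h to convert from UTC-8).
Uma in UTC: 09:30-13:35, 13:45-17:55 (add 8h to convert from UTC-8).
Pita in UTC: 09:15-12:50, 13:15-16:05, 18:45-19:00 (add 8h to convert from UTC-8).
Noa ∩ Omar: 09:35-12:50, 13:20-13:25, 13:35-16:15.
Noa ∩ Omar ∩ Uma: 09:35-12:50, 13:20-13:25, 13:45-16:15.
Noa ∩ Omar ∩ Uma ∩ Pita: 09:35-12:50, 13:20-13:25, 13:45-16:05.
So the common availability across everyone is 09:35-12:50, 13:20-13:25, 13:45-16:05.
Summing the common windows: 195 + 5 + 140 = 340 minutes.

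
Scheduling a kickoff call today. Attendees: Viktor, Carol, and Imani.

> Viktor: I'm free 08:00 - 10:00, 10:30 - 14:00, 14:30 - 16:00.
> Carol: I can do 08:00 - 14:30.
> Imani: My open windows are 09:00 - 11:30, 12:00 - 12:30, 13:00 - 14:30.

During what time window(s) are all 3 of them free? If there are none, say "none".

09:00-10:00, 10:30-11:30, 12:00-12:30, 13:00-14:00

Viktor ∩ Carol: 08:00-10:00, 10:30-14:00.
Viktor ∩ Carol ∩ Imani: 09:00-10:00, 10:30-11:30, 12:00-12:30, 13:00-14:00.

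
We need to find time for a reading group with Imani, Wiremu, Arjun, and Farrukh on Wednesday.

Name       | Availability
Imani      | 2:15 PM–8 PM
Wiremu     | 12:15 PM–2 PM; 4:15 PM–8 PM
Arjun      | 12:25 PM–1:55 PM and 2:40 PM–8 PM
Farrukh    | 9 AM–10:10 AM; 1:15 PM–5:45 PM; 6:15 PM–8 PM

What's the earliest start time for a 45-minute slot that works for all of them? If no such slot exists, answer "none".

Imani ∩ Wiremu: 16:15-20:00.
Imani ∩ Wiremu ∩ Arjun: 16:15-20:00.
Imani ∩ Wiremu ∩ Arjun ∩ Farrukh: 16:15-17:45, 18:15-20:00.
So the common availability across everyone is 16:15-17:45, 18:15-20:00.
The first common window of at least 45 minutes is 16:15-17:45, so the earliest start is 16:15.

16:15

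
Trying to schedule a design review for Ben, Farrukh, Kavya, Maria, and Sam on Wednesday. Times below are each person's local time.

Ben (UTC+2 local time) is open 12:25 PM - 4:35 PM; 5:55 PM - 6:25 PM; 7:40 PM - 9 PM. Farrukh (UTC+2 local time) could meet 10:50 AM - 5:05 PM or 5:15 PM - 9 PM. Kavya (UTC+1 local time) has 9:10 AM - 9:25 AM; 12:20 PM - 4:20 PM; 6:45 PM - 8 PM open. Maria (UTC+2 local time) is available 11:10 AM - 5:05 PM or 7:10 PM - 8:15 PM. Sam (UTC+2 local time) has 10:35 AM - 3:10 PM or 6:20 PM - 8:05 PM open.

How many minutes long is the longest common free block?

Ben in UTC: 10:25-14:35, 15:55-16:25, 17:40-19:00 (subtract 2h to convert from UTC+2).
Farrukh in UTC: 08:50-15:05, 15:15-19:00 (subtract 2h to convert from UTC+2).
Kavya in UTC: 08:10-08:25, 11:20-15:20, 17:45-19:00 (subtract 1h to convert from UTC+1).
Maria in UTC: 09:10-15:05, 17:10-18:15 (subtract 2h to convert from UTC+2).
Sam in UTC: 08:35-13:10, 16:20-18:05 (subtract 2h to convert from UTC+2).
Ben ∩ Farrukh: 10:25-14:35, 15:55-16:25, 17:40-19:00.
Ben ∩ Farrukh ∩ Kavya: 11:20-14:35, 17:45-19:00.
Ben ∩ Farrukh ∩ Kavya ∩ Maria: 11:20-14:35, 17:45-18:15.
Ben ∩ Farrukh ∩ Kavya ∩ Maria ∩ Sam: 11:20-13:10, 17:45-18:05.
The longest is 11:20-13:10 at 110 minutes.

110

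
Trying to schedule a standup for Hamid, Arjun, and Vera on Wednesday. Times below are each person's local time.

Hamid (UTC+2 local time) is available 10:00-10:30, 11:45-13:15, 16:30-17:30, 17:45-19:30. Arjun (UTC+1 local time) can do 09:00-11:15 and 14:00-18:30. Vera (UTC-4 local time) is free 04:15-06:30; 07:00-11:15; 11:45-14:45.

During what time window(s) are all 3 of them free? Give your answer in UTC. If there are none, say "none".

08:15-08:30, 09:45-10:15, 14:30-15:15, 15:45-17:30

Hamid in UTC: 08:00-08:30, 09:45-11:15, 14:30-15:30, 15:45-17:30 (subtract 2h to convert from UTC+2).
Arjun in UTC: 08:00-10:15, 13:00-17:30 (subtract 1h to convert from UTC+1).
Vera in UTC: 08:15-10:30, 11:00-15:15, 15:45-18:45 (add 4h to convert from UTC-4).
Hamid ∩ Arjun: 08:00-08:30, 09:45-10:15, 14:30-15:30, 15:45-17:30.
Hamid ∩ Arjun ∩ Vera: 08:15-08:30, 09:45-10:15, 14:30-15:15, 15:45-17:30.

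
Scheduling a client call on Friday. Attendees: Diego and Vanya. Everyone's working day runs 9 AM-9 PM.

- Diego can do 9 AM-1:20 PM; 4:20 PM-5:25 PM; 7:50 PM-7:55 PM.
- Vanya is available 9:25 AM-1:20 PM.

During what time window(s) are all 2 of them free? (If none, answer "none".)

Diego ∩ Vanya: 09:25-13:20.

09:25-13:20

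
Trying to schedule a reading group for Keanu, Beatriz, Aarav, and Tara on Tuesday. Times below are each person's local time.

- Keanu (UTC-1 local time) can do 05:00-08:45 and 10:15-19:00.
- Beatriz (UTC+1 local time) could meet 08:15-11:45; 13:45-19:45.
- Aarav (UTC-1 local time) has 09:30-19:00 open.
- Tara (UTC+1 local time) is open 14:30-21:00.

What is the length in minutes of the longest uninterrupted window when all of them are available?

315

Keanu in UTC: 06:00-09:45, 11:15-20:00 (add 1h to convert from UTC-1).
Beatriz in UTC: 07:15-10:45, 12:45-18:45 (subtract 1h to convert from UTC+1).
Aarav in UTC: 10:30-20:00 (add 1h to convert from UTC-1).
Tara in UTC: 13:30-20:00 (subtract 1h to convert from UTC+1).
Keanu ∩ Beatriz: 07:15-09:45, 12:45-18:45.
Keanu ∩ Beatriz ∩ Aarav: 12:45-18:45.
Keanu ∩ Beatriz ∩ Aarav ∩ Tara: 13:30-18:45.
Those are the intersection windows.
The longest is 13:30-18:45 at 315 minutes.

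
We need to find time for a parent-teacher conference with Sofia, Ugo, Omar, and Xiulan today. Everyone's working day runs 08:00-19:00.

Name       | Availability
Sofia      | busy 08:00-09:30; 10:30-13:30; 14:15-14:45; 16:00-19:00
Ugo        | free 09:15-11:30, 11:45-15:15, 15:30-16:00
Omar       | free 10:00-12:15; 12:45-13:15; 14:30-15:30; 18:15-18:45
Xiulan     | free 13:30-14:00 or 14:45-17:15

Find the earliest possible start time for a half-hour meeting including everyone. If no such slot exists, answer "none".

Sofia free: 09:30-10:30, 13:30-14:15, 14:45-16:00 (invert busy blocks within the working day).
Ugo free: 09:15-11:30, 11:45-15:15, 15:30-16:00.
Omar free: 10:00-12:15, 12:45-13:15, 14:30-15:30, 18:15-18:45.
Xiulan free: 13:30-14:00, 14:45-17:15.
Sofia ∩ Ugo: 09:30-10:30, 13:30-14:15, 14:45-15:15, 15:30-16:00.
Sofia ∩ Ugo ∩ Omar: 10:00-10:30, 14:45-15:15.
Sofia ∩ Ugo ∩ Omar ∩ Xiulan: 14:45-15:15.
The first common window of at least 30 minutes is 14:45-15:15, so the earliest start is 14:45.

14:45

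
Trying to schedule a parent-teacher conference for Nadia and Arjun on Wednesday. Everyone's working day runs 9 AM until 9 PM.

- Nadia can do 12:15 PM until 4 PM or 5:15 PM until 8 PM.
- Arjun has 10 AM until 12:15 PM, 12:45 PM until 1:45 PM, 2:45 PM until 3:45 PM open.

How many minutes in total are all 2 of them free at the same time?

Nadia ∩ Arjun: 12:45-13:45, 14:45-15:45.
Summing the common windows: 60 + 60 = 120 minutes.

120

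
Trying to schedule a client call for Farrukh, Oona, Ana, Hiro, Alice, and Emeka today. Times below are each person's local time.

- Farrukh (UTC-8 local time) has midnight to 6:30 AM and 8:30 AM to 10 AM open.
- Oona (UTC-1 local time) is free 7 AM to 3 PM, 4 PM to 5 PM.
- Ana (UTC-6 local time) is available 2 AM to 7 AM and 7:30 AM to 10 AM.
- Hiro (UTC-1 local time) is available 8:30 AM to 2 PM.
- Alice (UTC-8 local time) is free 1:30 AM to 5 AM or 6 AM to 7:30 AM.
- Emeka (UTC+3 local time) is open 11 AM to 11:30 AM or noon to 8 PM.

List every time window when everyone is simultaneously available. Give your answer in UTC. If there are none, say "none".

Farrukh in UTC: 08:00-14:30, 16:30-18:00 (add 8h to convert from UTC-8).
Oona in UTC: 08:00-16:00, 17:00-18:00 (add 1h to convert from UTC-1).
Ana in UTC: 08:00-13:00, 13:30-16:00 (add 6h to convert from UTC-6).
Hiro in UTC: 09:30-15:00 (add 1h to convert from UTC-1).
Alice in UTC: 09:30-13:00, 14:00-15:30 (add 8h to convert from UTC-8).
Emeka in UTC: 08:00-08:30, 09:00-17:00 (subtract 3h to convert from UTC+3).
Farrukh ∩ Oona: 08:00-14:30, 17:00-18:00.
Farrukh ∩ Oona ∩ Ana: 08:00-13:00, 13:30-14:30.
Farrukh ∩ Oona ∩ Ana ∩ Hiro: 09:30-13:00, 13:30-14:30.
Farrukh ∩ Oona ∩ Ana ∩ Hiro ∩ Alice: 09:30-13:00, 14:00-14:30.
Farrukh ∩ Oona ∩ Ana ∩ Hiro ∩ Alice ∩ Emeka: 09:30-13:00, 14:00-14:30.

09:30-13:00, 14:00-14:30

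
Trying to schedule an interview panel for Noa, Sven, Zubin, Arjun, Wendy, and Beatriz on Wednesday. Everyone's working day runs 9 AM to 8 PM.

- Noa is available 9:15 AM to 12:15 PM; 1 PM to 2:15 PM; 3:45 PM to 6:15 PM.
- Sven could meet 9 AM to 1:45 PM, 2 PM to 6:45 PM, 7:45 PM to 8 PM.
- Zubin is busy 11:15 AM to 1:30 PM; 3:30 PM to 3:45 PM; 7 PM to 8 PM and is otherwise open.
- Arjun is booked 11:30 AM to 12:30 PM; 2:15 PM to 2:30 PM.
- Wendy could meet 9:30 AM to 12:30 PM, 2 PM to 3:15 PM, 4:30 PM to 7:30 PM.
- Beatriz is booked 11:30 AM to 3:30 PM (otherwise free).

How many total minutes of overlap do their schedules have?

Noa free: 09:15-12:15, 13:00-14:15, 15:45-18:15.
Sven free: 09:00-13:45, 14:00-18:45, 19:45-20:00.
Zubin free: 09:00-11:15, 13:30-15:30, 15:45-19:00 (invert busy blocks within the working day).
Arjun free: 09:00-11:30, 12:30-14:15, 14:30-20:00 (invert busy blocks within the working day).
Wendy free: 09:30-12:30, 14:00-15:15, 16:30-19:30.
Beatriz free: 09:00-11:30, 15:30-20:00 (invert busy blocks within the working day).
Noa ∩ Sven: 09:15-12:15, 13:00-13:45, 14:00-14:15, 15:45-18:15.
Noa ∩ Sven ∩ Zubin: 09:15-11:15, 13:30-13:45, 14:00-14:15, 15:45-18:15.
Noa ∩ Sven ∩ Zubin ∩ Arjun: 09:15-11:15, 13:30-13:45, 14:00-14:15, 15:45-18:15.
Noa ∩ Sven ∩ Zubin ∩ Arjun ∩ Wendy: 09:30-11:15, 14:00-14:15, 16:30-18:15.
Noa ∩ Sven ∩ Zubin ∩ Arjun ∩ Wendy ∩ Beatriz: 09:30-11:15, 16:30-18:15.
Those are the intersection windows.
Summing the common windows: 105 + 105 = 210 minutes.

210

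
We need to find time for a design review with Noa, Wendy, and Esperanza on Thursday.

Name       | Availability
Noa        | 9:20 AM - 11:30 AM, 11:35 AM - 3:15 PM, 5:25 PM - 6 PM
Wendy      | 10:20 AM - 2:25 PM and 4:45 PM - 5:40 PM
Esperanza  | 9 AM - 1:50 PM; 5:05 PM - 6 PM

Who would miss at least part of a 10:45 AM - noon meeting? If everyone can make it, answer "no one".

Noa

Noa: not fully free for 10:45-12:00. Wendy: free for 10:45-12:00. Esperanza: free for 10:45-12:00.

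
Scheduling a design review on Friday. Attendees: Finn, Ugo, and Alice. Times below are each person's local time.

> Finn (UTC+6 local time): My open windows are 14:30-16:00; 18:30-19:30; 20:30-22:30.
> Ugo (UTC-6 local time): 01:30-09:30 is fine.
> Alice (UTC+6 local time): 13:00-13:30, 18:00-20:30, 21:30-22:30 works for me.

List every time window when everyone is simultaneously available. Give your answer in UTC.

Finn in UTC: 08:30-10:00, 12:30-13:30, 14:30-16:30 (subtract 6h to convert from UTC+6).
Ugo in UTC: 07:30-15:30 (add 6h to convert from UTC-6).
Alice in UTC: 07:00-07:30, 12:00-14:30, 15:30-16:30 (subtract 6h to convert from UTC+6).
Finn ∩ Ugo: 08:30-10:00, 12:30-13:30, 14:30-15:30.
Finn ∩ Ugo ∩ Alice: 12:30-13:30.
Those are the intersection windows.

12:30-13:30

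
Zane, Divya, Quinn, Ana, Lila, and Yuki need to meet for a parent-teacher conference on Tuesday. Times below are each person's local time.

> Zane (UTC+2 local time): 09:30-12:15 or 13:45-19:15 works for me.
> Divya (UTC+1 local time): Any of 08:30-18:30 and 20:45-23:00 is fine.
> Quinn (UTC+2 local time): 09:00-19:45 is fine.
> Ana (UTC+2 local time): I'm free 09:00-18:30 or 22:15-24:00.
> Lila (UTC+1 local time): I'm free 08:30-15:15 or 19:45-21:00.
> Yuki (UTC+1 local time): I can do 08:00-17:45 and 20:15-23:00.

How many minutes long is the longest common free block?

165

Zane in UTC: 07:30-10:15, 11:45-17:15 (subtract 2h to convert from UTC+2).
Divya in UTC: 07:30-17:30, 19:45-22:00 (subtract 1h to convert from UTC+1).
Quinn in UTC: 07:00-17:45 (subtract 2h to convert from UTC+2).
Ana in UTC: 07:00-16:30, 20:15-22:00 (subtract 2h to convert from UTC+2).
Lila in UTC: 07:30-14:15, 18:45-20:00 (subtract 1h to convert from UTC+1).
Yuki in UTC: 07:00-16:45, 19:15-22:00 (subtract 1h to convert from UTC+1).
Zane ∩ Divya: 07:30-10:15, 11:45-17:15.
Zane ∩ Divya ∩ Quinn: 07:30-10:15, 11:45-17:15.
Zane ∩ Divya ∩ Quinn ∩ Ana: 07:30-10:15, 11:45-16:30.
Zane ∩ Divya ∩ Quinn ∩ Ana ∩ Lila: 07:30-10:15, 11:45-14:15.
Zane ∩ Divya ∩ Quinn ∩ Ana ∩ Lila ∩ Yuki: 07:30-10:15, 11:45-14:15.
The longest is 07:30-10:15 at 165 minutes.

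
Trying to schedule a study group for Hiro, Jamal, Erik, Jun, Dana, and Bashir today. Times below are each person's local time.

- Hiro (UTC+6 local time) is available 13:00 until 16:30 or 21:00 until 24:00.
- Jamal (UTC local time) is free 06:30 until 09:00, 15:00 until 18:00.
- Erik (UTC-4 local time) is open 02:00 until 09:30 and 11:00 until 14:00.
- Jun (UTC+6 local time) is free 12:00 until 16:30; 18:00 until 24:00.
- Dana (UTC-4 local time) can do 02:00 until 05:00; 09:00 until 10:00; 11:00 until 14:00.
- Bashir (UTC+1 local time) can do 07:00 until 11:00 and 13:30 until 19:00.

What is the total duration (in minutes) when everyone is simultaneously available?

300

Hiro in UTC: 07:00-10:30, 15:00-18:00 (subtract 6h to convert from UTC+6).
Jamal in UTC: 06:30-09:00, 15:00-18:00.
Erik in UTC: 06:00-13:30, 15:00-18:00 (add 4h to convert from UTC-4).
Jun in UTC: 06:00-10:30, 12:00-18:00 (subtract 6h to convert from UTC+6).
Dana in UTC: 06:00-09:00, 13:00-14:00, 15:00-18:00 (add 4h to convert from UTC-4).
Bashir in UTC: 06:00-10:00, 12:30-18:00 (subtract 1h to convert from UTC+1).
Hiro ∩ Jamal: 07:00-09:00, 15:00-18:00.
Hiro ∩ Jamal ∩ Erik: 07:00-09:00, 15:00-18:00.
Hiro ∩ Jamal ∩ Erik ∩ Jun: 07:00-09:00, 15:00-18:00.
Hiro ∩ Jamal ∩ Erik ∩ Jun ∩ Dana: 07:00-09:00, 15:00-18:00.
Hiro ∩ Jamal ∩ Erik ∩ Jun ∩ Dana ∩ Bashir: 07:00-09:00, 15:00-18:00.
Summing the common windows: 120 + 180 = 300 minutes.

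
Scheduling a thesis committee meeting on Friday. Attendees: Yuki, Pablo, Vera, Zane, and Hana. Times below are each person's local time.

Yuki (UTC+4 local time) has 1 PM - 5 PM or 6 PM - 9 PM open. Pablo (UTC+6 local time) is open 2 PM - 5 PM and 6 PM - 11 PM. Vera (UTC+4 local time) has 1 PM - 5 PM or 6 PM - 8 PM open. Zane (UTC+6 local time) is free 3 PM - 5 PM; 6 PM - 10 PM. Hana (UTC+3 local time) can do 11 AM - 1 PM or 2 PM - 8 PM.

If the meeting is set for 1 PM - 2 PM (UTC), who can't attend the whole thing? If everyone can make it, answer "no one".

Yuki in UTC: 09:00-13:00, 14:00-17:00 (subtract 4h to convert from UTC+4).
Pablo in UTC: 08:00-11:00, 12:00-17:00 (subtract 6h to convert from UTC+6).
Vera in UTC: 09:00-13:00, 14:00-16:00 (subtract 4h to convert from UTC+4).
Zane in UTC: 09:00-11:00, 12:00-16:00 (subtract 6h to convert from UTC+6).
Hana in UTC: 08:00-10:00, 11:00-17:00 (subtract 3h to convert from UTC+3).
Yuki: not fully free for 13:00-14:00. Pablo: free for 13:00-14:00. Vera: not fully free for 13:00-14:00. Zane: free for 13:00-14:00. Hana: free for 13:00-14:00.

Vera, Yuki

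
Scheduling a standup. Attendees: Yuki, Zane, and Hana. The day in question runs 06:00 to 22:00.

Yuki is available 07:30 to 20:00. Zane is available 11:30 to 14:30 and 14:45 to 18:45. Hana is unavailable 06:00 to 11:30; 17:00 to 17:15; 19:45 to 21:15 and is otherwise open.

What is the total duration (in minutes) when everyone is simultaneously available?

405

Yuki free: 07:30-20:00.
Zane free: 11:30-14:30, 14:45-18:45.
Hana free: 11:30-17:00, 17:15-19:45, 21:15-22:00 (invert busy blocks within the working day).
Yuki ∩ Zane: 11:30-14:30, 14:45-18:45.
Yuki ∩ Zane ∩ Hana: 11:30-14:30, 14:45-17:00, 17:15-18:45.
So the common availability across everyone is 11:30-14:30, 14:45-17:00, 17:15-18:45.
Summing the common windows: 180 + 135 + 90 = 405 minutes.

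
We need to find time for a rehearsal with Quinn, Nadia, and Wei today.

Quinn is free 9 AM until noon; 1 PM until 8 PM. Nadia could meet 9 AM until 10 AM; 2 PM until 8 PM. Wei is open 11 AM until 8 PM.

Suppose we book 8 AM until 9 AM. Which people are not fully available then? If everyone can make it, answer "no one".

Quinn: not fully free for 08:00-09:00. Nadia: not fully free for 08:00-09:00. Wei: not fully free for 08:00-09:00.

Nadia, Quinn, Wei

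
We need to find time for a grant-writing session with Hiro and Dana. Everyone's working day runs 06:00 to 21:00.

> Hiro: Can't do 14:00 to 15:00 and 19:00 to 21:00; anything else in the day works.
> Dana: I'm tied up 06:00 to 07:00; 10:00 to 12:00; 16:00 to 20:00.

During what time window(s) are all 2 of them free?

Hiro free: 06:00-14:00, 15:00-19:00 (invert busy blocks within the working day).
Dana free: 07:00-10:00, 12:00-16:00, 20:00-21:00 (invert busy blocks within the working day).
Hiro ∩ Dana: 07:00-10:00, 12:00-14:00, 15:00-16:00.
Those are the intersection windows.

07:00-10:00, 12:00-14:00, 15:00-16:00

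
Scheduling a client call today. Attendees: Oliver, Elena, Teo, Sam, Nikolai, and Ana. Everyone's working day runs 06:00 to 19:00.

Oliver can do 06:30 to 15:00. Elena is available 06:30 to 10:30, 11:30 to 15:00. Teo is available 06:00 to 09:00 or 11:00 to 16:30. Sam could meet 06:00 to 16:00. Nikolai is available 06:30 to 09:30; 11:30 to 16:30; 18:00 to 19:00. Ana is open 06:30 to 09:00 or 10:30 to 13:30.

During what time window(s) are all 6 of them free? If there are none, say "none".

Oliver ∩ Elena: 06:30-10:30, 11:30-15:00.
Oliver ∩ Elena ∩ Teo: 06:30-09:00, 11:30-15:00.
Oliver ∩ Elena ∩ Teo ∩ Sam: 06:30-09:00, 11:30-15:00.
Oliver ∩ Elena ∩ Teo ∩ Sam ∩ Nikolai: 06:30-09:00, 11:30-15:00.
Oliver ∩ Elena ∩ Teo ∩ Sam ∩ Nikolai ∩ Ana: 06:30-09:00, 11:30-13:30.

06:30-09:00, 11:30-13:30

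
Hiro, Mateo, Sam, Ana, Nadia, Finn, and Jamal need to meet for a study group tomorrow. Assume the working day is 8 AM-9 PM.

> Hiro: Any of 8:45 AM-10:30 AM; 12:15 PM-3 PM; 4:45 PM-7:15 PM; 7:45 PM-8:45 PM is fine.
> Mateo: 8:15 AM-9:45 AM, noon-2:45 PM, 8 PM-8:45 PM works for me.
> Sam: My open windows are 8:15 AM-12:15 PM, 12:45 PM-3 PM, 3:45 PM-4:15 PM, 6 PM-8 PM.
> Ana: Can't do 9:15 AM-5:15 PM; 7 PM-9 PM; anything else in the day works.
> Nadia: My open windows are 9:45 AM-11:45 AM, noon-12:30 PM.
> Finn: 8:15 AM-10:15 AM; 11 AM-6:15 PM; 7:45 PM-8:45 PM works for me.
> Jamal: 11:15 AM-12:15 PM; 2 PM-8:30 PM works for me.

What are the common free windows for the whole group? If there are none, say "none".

Hiro free: 08:45-10:30, 12:15-15:00, 16:45-19:15, 19:45-20:45.
Mateo free: 08:15-09:45, 12:00-14:45, 20:00-20:45.
Sam free: 08:15-12:15, 12:45-15:00, 15:45-16:15, 18:00-20:00.
Ana free: 08:00-09:15, 17:15-19:00 (invert busy blocks within the working day).
Nadia free: 09:45-11:45, 12:00-12:30.
Finn free: 08:15-10:15, 11:00-18:15, 19:45-20:45.
Jamal free: 11:15-12:15, 14:00-20:30.
Hiro ∩ Mateo: 08:45-09:45, 12:15-14:45, 20:00-20:45.
Hiro ∩ Mateo ∩ Sam: 08:45-09:45, 12:45-14:45.
Hiro ∩ Mateo ∩ Sam ∩ Ana: 08:45-09:15.
Hiro ∩ Mateo ∩ Sam ∩ Ana ∩ Nadia: ∅.
Hiro ∩ Mateo ∩ Sam ∩ Ana ∩ Nadia ∩ Finn: ∅.
Hiro ∩ Mateo ∩ Sam ∩ Ana ∩ Nadia ∩ Finn ∩ Jamal: ∅.
There is no time when everyone is free.

none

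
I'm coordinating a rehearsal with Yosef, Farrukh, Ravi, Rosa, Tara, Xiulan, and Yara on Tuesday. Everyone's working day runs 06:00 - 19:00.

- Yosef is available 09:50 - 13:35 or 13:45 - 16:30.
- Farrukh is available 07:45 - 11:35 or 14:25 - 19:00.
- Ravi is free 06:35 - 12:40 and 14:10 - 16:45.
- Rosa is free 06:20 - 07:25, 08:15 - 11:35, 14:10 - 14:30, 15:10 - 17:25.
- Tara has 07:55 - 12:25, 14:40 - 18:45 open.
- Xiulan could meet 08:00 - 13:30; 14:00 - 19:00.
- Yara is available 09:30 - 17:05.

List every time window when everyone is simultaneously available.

Yosef ∩ Farrukh: 09:50-11:35, 14:25-16:30.
Yosef ∩ Farrukh ∩ Ravi: 09:50-11:35, 14:25-16:30.
Yosef ∩ Farrukh ∩ Ravi ∩ Rosa: 09:50-11:35, 14:25-14:30, 15:10-16:30.
Yosef ∩ Farrukh ∩ Ravi ∩ Rosa ∩ Tara: 09:50-11:35, 15:10-16:30.
Yosef ∩ Farrukh ∩ Ravi ∩ Rosa ∩ Tara ∩ Xiulan: 09:50-11:35, 15:10-16:30.
Yosef ∩ Farrukh ∩ Ravi ∩ Rosa ∩ Tara ∩ Xiulan ∩ Yara: 09:50-11:35, 15:10-16:30.

09:50-11:35, 15:10-16:30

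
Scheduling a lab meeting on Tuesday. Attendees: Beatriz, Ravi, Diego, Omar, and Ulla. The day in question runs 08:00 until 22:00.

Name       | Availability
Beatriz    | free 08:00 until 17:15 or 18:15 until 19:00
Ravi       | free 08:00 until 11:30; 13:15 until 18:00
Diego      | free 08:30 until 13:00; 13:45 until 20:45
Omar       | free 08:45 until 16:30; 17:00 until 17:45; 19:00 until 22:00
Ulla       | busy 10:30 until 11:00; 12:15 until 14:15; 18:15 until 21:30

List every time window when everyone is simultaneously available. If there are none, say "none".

Beatriz free: 08:00-17:15, 18:15-19:00.
Ravi free: 08:00-11:30, 13:15-18:00.
Diego free: 08:30-13:00, 13:45-20:45.
Omar free: 08:45-16:30, 17:00-17:45, 19:00-22:00.
Ulla free: 08:00-10:30, 11:00-12:15, 14:15-18:15, 21:30-22:00 (invert busy blocks within the working day).
Beatriz ∩ Ravi: 08:00-11:30, 13:15-17:15.
Beatriz ∩ Ravi ∩ Diego: 08:30-11:30, 13:45-17:15.
Beatriz ∩ Ravi ∩ Diego ∩ Omar: 08:45-11:30, 13:45-16:30, 17:00-17:15.
Beatriz ∩ Ravi ∩ Diego ∩ Omar ∩ Ulla: 08:45-10:30, 11:00-11:30, 14:15-16:30, 17:00-17:15.

08:45-10:30, 11:00-11:30, 14:15-16:30, 17:00-17:15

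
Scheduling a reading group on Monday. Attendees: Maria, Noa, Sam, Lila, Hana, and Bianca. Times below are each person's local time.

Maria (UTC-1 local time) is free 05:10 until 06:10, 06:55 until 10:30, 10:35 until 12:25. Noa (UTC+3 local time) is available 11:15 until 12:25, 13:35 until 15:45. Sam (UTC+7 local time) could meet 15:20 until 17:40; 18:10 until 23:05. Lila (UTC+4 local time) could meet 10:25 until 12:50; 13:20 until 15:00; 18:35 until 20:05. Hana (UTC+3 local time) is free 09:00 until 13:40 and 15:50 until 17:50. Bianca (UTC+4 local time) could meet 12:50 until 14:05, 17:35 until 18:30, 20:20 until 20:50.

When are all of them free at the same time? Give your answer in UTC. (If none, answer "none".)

09:20-09:25

Maria in UTC: 06:10-07:10, 07:55-11:30, 11:35-13:25 (add 1h to convert from UTC-1).
Noa in UTC: 08:15-09:25, 10:35-12:45 (subtract 3h to convert from UTC+3).
Sam in UTC: 08:20-10:40, 11:10-16:05 (subtract 7h to convert from UTC+7).
Lila in UTC: 06:25-08:50, 09:20-11:00, 14:35-16:05 (subtract 4h to convert from UTC+4).
Hana in UTC: 06:00-10:40, 12:50-14:50 (subtract 3h to convert from UTC+3).
Bianca in UTC: 08:50-10:05, 13:35-14:30, 16:20-16:50 (subtract 4h to convert from UTC+4).
Maria ∩ Noa: 08:15-09:25, 10:35-11:30, 11:35-12:45.
Maria ∩ Noa ∩ Sam: 08:20-09:25, 10:35-10:40, 11:10-11:30, 11:35-12:45.
Maria ∩ Noa ∩ Sam ∩ Lila: 08:20-08:50, 09:20-09:25, 10:35-10:40.
Maria ∩ Noa ∩ Sam ∩ Lila ∩ Hana: 08:20-08:50, 09:20-09:25, 10:35-10:40.
Maria ∩ Noa ∩ Sam ∩ Lila ∩ Hana ∩ Bianca: 09:20-09:25.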